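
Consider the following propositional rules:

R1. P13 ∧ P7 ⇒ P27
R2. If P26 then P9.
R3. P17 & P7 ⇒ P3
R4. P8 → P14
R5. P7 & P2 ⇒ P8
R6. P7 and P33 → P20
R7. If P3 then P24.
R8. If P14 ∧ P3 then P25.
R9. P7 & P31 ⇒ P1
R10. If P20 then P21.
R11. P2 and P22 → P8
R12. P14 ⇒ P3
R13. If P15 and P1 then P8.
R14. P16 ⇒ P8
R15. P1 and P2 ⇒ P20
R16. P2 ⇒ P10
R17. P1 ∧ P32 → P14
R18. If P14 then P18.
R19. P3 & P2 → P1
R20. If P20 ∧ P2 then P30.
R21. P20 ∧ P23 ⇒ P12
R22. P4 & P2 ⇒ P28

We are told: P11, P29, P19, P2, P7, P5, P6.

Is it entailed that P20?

P8  (by R5: P7, P2)
P14  (by R4: P8)
P3  (by R12: P14)
P1  (by R19: P3, P2)
P20  (by R15: P1, P2)

Yes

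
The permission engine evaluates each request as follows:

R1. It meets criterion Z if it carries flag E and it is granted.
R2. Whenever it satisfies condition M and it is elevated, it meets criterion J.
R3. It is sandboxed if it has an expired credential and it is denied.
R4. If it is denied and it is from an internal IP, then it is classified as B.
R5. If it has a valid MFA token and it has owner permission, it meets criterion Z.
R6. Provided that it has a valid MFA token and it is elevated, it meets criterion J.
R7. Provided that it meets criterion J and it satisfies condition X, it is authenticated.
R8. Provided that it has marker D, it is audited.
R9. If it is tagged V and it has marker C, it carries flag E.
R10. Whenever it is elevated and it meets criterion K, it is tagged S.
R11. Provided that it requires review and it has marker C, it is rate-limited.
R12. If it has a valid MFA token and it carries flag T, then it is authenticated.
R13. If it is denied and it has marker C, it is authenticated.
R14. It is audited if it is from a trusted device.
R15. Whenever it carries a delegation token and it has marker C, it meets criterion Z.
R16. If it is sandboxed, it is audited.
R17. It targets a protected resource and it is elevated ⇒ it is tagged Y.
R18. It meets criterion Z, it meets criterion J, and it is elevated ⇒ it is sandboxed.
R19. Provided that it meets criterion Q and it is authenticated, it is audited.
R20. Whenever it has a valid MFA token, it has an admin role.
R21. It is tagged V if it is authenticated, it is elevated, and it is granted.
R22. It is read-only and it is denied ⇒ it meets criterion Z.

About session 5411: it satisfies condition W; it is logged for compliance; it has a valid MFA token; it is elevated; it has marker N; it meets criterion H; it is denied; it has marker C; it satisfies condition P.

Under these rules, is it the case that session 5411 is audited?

Forward chaining from the given facts derives: meets criterion J, is authenticated, has an admin role.
Rules concluding "it is audited": R8 needs "it has marker D"; R14 needs "it is from a trusted device"; R16 needs "it is sandboxed"; R19 needs "it meets criterion Q" — none of these are established.

No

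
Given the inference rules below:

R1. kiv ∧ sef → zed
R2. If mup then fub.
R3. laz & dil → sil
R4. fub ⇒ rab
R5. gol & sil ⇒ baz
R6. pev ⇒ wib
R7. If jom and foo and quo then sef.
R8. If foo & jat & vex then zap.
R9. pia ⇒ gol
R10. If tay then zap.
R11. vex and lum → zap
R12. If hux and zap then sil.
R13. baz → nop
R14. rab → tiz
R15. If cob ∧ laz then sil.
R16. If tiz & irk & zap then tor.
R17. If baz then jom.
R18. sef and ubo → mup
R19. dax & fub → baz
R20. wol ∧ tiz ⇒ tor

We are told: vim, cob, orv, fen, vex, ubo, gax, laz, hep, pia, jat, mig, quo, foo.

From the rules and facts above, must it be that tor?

Forward chaining from the given facts derives: zap, gol, sil, baz, nop, jom, sef, mup, fub, rab, tiz.
Rules concluding tor: R16 needs irk; R20 needs wol — none of these are established.

No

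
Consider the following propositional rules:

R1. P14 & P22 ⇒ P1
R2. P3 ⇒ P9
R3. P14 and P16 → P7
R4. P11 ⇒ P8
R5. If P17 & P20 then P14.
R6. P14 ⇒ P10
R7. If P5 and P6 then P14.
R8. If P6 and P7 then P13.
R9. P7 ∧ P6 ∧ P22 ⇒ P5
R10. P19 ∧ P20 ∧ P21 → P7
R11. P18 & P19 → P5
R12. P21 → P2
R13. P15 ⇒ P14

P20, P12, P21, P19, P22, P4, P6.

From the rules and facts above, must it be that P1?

Yes

P7  (by R10: P19, P20, P21)
P5  (by R9: P7, P6, P22)
P14  (by R7: P5, P6)
P1  (by R1: P14, P22)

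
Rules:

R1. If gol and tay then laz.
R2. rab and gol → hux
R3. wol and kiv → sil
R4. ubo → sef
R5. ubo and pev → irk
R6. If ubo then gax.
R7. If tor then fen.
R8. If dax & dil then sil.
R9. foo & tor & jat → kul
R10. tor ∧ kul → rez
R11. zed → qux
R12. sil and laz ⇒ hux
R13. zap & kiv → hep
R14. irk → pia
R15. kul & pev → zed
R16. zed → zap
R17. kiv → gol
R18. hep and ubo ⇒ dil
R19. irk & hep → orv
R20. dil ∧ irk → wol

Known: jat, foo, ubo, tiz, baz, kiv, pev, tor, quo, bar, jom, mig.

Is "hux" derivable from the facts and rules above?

No

Forward chaining from the given facts derives: sef, irk, gax, fen, kul, rez, pia, zed, zap, gol, qux, hep, dil, orv, wol, sil.
Rules concluding hux: R2 needs rab; R12 needs laz — none of these are established.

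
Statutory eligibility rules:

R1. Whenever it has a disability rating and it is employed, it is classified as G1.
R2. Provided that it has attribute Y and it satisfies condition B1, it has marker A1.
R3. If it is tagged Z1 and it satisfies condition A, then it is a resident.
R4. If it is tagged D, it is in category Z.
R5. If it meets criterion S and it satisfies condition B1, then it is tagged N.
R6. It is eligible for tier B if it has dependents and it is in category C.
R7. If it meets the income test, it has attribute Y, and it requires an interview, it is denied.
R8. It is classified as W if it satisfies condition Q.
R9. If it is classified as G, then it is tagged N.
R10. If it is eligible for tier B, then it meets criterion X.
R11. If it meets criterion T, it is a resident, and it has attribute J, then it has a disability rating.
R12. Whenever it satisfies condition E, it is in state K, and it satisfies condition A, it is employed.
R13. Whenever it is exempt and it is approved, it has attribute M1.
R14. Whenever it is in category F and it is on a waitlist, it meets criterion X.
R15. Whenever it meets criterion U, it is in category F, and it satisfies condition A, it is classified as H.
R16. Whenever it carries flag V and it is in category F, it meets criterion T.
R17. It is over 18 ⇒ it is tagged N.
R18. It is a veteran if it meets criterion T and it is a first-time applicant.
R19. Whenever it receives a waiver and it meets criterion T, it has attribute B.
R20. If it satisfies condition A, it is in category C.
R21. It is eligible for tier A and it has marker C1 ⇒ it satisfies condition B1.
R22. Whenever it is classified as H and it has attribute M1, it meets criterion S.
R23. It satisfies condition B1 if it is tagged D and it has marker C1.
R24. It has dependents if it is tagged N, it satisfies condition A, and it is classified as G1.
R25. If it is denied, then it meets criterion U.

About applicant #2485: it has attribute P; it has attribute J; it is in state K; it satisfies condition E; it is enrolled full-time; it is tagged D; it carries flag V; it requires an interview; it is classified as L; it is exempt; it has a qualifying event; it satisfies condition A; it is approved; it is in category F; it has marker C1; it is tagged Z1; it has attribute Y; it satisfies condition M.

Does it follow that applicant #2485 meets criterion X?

No

Forward chaining from the given facts derives: is a resident, is in category Z, is employed, has attribute M1, meets criterion T, is in category C, satisfies condition B1, has marker A1, has a disability rating, is classified as G1.
Rules concluding "it meets criterion X": R10 needs "it is eligible for tier B"; R14 needs "it is on a waitlist" — none of these are established.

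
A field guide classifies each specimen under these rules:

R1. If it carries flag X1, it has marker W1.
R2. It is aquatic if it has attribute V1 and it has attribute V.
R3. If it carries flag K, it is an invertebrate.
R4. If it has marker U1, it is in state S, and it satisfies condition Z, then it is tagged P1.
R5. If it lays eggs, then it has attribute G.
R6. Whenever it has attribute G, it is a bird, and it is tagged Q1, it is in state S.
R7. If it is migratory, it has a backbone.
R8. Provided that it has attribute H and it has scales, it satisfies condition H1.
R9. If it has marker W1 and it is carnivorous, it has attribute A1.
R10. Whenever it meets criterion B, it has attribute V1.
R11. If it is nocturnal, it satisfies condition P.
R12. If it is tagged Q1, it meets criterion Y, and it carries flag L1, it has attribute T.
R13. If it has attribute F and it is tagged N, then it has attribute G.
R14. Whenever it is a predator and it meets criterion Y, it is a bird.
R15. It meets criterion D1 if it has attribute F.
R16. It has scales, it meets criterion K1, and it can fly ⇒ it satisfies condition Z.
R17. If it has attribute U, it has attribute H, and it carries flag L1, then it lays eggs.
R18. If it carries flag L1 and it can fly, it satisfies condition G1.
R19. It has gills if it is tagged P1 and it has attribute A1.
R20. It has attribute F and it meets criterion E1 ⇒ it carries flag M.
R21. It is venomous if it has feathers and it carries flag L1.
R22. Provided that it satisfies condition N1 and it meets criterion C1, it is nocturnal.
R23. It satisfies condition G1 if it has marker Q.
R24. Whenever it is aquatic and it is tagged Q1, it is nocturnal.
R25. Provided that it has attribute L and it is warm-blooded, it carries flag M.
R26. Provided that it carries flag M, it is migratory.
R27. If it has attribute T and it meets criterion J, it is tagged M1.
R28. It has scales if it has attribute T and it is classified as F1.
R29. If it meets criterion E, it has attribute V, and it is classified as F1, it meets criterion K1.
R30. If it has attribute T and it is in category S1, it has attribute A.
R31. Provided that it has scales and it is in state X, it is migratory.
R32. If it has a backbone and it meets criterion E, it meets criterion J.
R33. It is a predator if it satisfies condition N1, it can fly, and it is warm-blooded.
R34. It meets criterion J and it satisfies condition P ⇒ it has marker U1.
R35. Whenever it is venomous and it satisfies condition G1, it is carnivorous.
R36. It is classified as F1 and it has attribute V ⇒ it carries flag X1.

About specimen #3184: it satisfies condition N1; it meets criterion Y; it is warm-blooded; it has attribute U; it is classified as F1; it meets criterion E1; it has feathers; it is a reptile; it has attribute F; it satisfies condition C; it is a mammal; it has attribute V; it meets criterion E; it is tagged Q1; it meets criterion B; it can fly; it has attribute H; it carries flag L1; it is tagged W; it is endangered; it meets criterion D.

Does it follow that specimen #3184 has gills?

By R10 (it meets criterion B): it has attribute V1.
By R12 (it is tagged Q1, it meets criterion Y, it carries flag L1): it has attribute T.
By R17 (it has attribute U, it has attribute H, it carries flag L1): it lays eggs.
By R18 (it carries flag L1, it can fly): it satisfies condition G1.
By R20 (it has attribute F, it meets criterion E1): it carries flag M.
By R21 (it has feathers, it carries flag L1): it is venomous.
By R26 (it carries flag M): it is migratory.
By R28 (it has attribute T, it is classified as F1): it has scales.
By R29 (it meets criterion E, it has attribute V, it is classified as F1): it meets criterion K1.
By R33 (it satisfies condition N1, it can fly, it is warm-blooded): it is a predator.
By R35 (it is venomous, it satisfies condition G1): it is carnivorous.
By R36 (it is classified as F1, it has attribute V): it carries flag X1.
By R1 (it carries flag X1): it has marker W1.
By R2 (it has attribute V1, it has attribute V): it is aquatic.
By R5 (it lays eggs): it has attribute G.
By R7 (it is migratory): it has a backbone.
By R9 (it has marker W1, it is carnivorous): it has attribute A1.
By R14 (it is a predator, it meets criterion Y): it is a bird.
By R16 (it has scales, it meets criterion K1, it can fly): it satisfies condition Z.
By R24 (it is aquatic, it is tagged Q1): it is nocturnal.
By R32 (it has a backbone, it meets criterion E): it meets criterion J.
By R6 (it has attribute G, it is a bird, it is tagged Q1): it is in state S.
By R11 (it is nocturnal): it satisfies condition P.
By R34 (it meets criterion J, it satisfies condition P): it has marker U1.
By R4 (it has marker U1, it is in state S, it satisfies condition Z): it is tagged P1.
By R19 (it is tagged P1, it has attribute A1): it has gills.

Yes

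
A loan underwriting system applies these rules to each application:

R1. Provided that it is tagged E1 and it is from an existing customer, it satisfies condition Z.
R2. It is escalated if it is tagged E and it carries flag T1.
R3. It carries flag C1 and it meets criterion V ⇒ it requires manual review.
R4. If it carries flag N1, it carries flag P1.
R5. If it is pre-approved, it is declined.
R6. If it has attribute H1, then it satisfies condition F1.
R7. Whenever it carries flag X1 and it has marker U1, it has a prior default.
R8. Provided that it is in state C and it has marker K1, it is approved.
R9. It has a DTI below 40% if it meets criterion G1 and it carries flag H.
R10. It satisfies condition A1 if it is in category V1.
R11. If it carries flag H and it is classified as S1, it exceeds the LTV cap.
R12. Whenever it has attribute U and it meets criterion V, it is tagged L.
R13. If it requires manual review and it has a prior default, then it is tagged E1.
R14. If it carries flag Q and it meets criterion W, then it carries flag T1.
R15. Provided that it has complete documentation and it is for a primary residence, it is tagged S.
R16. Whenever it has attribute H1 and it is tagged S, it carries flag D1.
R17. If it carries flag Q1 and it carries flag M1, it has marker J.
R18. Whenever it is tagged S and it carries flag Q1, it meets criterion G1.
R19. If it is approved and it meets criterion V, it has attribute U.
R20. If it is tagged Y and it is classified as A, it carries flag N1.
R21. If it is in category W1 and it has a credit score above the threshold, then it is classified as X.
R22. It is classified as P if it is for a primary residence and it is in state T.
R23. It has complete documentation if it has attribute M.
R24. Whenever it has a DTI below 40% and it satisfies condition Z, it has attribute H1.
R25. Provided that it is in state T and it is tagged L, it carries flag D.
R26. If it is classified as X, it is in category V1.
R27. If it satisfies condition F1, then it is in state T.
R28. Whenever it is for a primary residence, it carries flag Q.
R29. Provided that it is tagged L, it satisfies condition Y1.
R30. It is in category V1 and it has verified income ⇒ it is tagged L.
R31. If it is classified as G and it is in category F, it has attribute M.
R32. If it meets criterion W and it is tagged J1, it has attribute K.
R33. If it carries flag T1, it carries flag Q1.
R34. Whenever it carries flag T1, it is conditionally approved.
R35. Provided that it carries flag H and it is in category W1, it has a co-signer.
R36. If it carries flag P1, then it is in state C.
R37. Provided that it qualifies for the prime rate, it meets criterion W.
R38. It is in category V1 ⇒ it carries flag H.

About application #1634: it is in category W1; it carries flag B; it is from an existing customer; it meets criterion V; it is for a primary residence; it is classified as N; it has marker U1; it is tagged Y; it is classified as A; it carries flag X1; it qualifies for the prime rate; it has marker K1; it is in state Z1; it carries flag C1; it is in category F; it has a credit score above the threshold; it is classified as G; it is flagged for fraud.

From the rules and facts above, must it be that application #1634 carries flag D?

Yes

By R3 (it carries flag C1, it meets criterion V): it requires manual review.
By R7 (it carries flag X1, it has marker U1): it has a prior default.
By R13 (it requires manual review, it has a prior default): it is tagged E1.
By R20 (it is tagged Y, it is classified as A): it carries flag N1.
By R21 (it is in category W1, it has a credit score above the threshold): it is classified as X.
By R26 (it is classified as X): it is in category V1.
By R28 (it is for a primary residence): it carries flag Q.
By R31 (it is classified as G, it is in category F): it has attribute M.
By R37 (it qualifies for the prime rate): it meets criterion W.
By R38 (it is in category V1): it carries flag H.
By R1 (it is tagged E1, it is from an existing customer): it satisfies condition Z.
By R4 (it carries flag N1): it carries flag P1.
By R14 (it carries flag Q, it meets criterion W): it carries flag T1.
By R23 (it has attribute M): it has complete documentation.
By R33 (it carries flag T1): it carries flag Q1.
By R36 (it carries flag P1): it is in state C.
By R8 (it is in state C, it has marker K1): it is approved.
By R15 (it has complete documentation, it is for a primary residence): it is tagged S.
By R18 (it is tagged S, it carries flag Q1): it meets criterion G1.
By R19 (it is approved, it meets criterion V): it has attribute U.
By R9 (it meets criterion G1, it carries flag H): it has a DTI below 40%.
By R12 (it has attribute U, it meets criterion V): it is tagged L.
By R24 (it has a DTI below 40%, it satisfies condition Z): it has attribute H1.
By R6 (it has attribute H1): it satisfies condition F1.
By R27 (it satisfies condition F1): it is in state T.
By R25 (it is in state T, it is tagged L): it carries flag D.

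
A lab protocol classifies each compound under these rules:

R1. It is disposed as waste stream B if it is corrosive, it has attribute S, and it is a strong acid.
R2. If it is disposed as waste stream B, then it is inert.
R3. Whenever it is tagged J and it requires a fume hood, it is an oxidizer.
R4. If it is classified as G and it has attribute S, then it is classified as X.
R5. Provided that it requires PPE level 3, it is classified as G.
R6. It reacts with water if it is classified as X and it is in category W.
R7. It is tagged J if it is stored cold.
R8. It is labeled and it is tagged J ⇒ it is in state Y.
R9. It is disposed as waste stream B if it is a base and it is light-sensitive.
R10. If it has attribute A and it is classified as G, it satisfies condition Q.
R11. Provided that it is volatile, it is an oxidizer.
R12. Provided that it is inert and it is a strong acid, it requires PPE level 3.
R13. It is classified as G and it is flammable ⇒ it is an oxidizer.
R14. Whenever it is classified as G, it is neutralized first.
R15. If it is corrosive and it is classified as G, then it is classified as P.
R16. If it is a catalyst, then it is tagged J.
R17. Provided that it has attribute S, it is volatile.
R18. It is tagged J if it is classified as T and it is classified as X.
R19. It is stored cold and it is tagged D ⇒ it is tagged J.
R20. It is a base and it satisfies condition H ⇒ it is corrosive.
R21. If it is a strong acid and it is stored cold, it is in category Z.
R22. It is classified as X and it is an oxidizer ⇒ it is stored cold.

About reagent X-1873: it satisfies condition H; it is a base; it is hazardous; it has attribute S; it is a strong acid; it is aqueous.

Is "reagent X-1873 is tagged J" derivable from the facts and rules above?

By R17 (it has attribute S): it is volatile.
By R20 (it is a base, it satisfies condition H): it is corrosive.
By R1 (it is corrosive, it has attribute S, it is a strong acid): it is disposed as waste stream B.
By R2 (it is disposed as waste stream B): it is inert.
By R11 (it is volatile): it is an oxidizer.
By R12 (it is inert, it is a strong acid): it requires PPE level 3.
By R5 (it requires PPE level 3): it is classified as G.
By R4 (it is classified as G, it has attribute S): it is classified as X.
By R22 (it is classified as X, it is an oxidizer): it is stored cold.
By R7 (it is stored cold): it is tagged J.

Yes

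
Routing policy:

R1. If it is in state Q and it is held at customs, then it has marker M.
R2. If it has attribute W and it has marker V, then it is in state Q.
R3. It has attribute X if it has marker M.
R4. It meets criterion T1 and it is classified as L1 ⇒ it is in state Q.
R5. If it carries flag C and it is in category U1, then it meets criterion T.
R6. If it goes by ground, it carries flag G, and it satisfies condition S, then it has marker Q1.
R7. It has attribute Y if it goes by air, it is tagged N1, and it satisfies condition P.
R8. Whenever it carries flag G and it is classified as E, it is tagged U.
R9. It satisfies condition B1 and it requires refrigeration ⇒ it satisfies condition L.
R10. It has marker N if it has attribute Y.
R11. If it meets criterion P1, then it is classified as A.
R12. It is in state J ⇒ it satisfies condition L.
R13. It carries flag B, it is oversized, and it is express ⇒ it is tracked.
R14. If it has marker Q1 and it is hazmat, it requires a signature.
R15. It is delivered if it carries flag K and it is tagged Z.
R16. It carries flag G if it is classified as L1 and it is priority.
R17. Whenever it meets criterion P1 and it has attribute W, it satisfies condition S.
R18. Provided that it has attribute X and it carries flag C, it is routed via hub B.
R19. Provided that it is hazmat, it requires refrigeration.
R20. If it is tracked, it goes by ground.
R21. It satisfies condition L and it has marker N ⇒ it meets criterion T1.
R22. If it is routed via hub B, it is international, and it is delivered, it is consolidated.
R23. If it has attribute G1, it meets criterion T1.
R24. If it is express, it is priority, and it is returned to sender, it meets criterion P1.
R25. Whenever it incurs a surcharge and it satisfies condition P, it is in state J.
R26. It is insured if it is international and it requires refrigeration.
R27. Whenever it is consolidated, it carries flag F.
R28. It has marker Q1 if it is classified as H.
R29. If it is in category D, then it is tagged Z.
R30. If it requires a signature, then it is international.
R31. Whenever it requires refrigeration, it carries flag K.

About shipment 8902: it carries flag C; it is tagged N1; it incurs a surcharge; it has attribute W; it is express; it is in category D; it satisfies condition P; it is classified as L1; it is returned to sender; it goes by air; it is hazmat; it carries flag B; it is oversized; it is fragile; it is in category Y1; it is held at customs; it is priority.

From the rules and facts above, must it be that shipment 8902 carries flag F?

Yes

By R7 (it goes by air, it is tagged N1, it satisfies condition P): it has attribute Y.
By R10 (it has attribute Y): it has marker N.
By R13 (it carries flag B, it is oversized, it is express): it is tracked.
By R16 (it is classified as L1, it is priority): it carries flag G.
By R19 (it is hazmat): it requires refrigeration.
By R20 (it is tracked): it goes by ground.
By R24 (it is express, it is priority, it is returned to sender): it meets criterion P1.
By R25 (it incurs a surcharge, it satisfies condition P): it is in state J.
By R29 (it is in category D): it is tagged Z.
By R31 (it requires refrigeration): it carries flag K.
By R12 (it is in state J): it satisfies condition L.
By R15 (it carries flag K, it is tagged Z): it is delivered.
By R17 (it meets criterion P1, it has attribute W): it satisfies condition S.
By R21 (it satisfies condition L, it has marker N): it meets criterion T1.
By R4 (it meets criterion T1, it is classified as L1): it is in state Q.
By R6 (it goes by ground, it carries flag G, it satisfies condition S): it has marker Q1.
By R14 (it has marker Q1, it is hazmat): it requires a signature.
By R30 (it requires a signature): it is international.
By R1 (it is in state Q, it is held at customs): it has marker M.
By R3 (it has marker M): it has attribute X.
By R18 (it has attribute X, it carries flag C): it is routed via hub B.
By R22 (it is routed via hub B, it is international, it is delivered): it is consolidated.
By R27 (it is consolidated): it carries flag F.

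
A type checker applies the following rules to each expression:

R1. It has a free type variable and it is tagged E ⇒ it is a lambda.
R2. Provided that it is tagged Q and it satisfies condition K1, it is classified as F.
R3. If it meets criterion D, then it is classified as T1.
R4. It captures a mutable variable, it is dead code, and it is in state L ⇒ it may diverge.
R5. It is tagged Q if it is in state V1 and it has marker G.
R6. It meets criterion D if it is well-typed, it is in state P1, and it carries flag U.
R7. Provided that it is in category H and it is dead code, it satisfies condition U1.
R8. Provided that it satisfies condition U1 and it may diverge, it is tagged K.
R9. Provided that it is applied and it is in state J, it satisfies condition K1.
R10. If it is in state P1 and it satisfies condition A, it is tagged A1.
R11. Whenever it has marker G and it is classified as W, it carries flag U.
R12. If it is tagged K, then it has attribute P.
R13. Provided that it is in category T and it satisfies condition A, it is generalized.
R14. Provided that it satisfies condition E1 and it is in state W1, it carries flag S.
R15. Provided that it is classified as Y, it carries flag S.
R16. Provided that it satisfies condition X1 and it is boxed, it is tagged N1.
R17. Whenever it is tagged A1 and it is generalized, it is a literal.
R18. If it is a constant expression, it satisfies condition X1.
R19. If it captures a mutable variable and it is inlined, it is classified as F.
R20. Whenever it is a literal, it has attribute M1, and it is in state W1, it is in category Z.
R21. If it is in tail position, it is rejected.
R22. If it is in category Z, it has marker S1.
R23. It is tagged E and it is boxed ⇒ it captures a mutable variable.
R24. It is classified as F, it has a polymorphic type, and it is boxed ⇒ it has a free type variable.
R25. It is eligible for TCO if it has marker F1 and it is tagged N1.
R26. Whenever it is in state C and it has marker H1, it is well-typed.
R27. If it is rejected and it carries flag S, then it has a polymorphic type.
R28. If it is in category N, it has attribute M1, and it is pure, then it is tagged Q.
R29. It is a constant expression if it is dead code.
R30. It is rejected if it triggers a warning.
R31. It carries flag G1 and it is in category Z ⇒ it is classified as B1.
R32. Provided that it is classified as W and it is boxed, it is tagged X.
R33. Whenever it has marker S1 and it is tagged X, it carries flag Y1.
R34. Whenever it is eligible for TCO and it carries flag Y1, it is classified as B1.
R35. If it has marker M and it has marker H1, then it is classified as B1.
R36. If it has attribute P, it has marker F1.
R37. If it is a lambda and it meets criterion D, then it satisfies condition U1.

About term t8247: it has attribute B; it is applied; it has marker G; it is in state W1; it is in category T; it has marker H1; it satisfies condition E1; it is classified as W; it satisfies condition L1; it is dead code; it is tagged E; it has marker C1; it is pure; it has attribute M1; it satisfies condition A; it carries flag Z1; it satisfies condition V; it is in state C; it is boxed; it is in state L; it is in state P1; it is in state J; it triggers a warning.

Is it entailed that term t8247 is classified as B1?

Forward chaining from the given facts derives: satisfies condition K1, is tagged A1, carries flag U, is generalized, carries flag S, is a literal, is in category Z, has marker S1, captures a mutable variable, is well-typed, is a constant expression, is rejected, is tagged X, carries flag Y1, may diverge, meets criterion D, satisfies condition X1, has a polymorphic type, is classified as T1, is tagged N1.
Rules concluding "it is classified as B1": R31 needs "it carries flag G1"; R34 needs "it is eligible for TCO"; R35 needs "it has marker M" — none of these are established.

No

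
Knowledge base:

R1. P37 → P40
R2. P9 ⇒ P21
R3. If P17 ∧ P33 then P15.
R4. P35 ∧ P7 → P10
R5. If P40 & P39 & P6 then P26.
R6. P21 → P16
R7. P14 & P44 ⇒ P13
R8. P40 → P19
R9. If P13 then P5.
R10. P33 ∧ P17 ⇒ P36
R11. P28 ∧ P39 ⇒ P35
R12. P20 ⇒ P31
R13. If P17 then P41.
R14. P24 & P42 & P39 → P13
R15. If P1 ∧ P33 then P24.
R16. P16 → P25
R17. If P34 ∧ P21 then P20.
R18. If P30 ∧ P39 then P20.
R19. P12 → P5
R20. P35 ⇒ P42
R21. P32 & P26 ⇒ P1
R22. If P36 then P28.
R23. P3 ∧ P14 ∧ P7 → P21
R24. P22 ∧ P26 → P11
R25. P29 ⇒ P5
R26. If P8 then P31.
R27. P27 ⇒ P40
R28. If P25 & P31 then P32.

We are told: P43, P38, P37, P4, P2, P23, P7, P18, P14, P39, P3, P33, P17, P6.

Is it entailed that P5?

No

Forward chaining from the given facts derives: P40, P15, P26, P19, P36, P41, P28, P21, P16, P35, P25, P42, P10.
Rules concluding P5: R9 needs P13; R19 needs P12; R25 needs P29 — none of these are established.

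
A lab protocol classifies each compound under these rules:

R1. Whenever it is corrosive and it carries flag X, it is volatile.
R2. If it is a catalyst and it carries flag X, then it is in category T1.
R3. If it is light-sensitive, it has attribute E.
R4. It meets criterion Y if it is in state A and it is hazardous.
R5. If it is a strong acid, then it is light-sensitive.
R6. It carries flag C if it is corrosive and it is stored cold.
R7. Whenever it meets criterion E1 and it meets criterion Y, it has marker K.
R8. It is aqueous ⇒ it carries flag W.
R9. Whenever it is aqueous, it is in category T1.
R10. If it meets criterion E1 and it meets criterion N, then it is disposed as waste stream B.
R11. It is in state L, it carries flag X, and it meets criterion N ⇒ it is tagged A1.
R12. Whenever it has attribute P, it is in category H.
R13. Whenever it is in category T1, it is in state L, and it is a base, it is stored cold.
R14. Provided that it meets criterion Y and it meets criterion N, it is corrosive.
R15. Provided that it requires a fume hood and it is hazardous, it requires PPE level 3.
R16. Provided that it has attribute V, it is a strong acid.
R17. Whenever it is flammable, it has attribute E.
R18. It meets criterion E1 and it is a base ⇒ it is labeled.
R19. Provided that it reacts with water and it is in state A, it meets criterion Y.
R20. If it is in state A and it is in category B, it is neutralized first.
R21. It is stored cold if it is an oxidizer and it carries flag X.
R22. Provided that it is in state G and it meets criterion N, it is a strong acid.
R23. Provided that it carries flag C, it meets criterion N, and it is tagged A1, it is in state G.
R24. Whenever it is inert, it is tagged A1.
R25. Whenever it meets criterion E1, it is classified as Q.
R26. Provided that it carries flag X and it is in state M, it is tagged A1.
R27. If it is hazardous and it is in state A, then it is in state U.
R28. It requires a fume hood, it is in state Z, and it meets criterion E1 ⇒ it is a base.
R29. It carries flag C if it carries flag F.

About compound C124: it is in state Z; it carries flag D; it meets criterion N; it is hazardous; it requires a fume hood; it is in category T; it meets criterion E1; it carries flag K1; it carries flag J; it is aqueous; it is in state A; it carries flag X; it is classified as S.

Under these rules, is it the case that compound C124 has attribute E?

No

Forward chaining from the given facts derives: meets criterion Y, has marker K, carries flag W, is in category T1, is disposed as waste stream B, is corrosive, requires PPE level 3, is classified as Q, is in state U, is a base, is volatile, is labeled.
Rules concluding "it has attribute E": R3 needs "it is light-sensitive"; R17 needs "it is flammable" — none of these are established.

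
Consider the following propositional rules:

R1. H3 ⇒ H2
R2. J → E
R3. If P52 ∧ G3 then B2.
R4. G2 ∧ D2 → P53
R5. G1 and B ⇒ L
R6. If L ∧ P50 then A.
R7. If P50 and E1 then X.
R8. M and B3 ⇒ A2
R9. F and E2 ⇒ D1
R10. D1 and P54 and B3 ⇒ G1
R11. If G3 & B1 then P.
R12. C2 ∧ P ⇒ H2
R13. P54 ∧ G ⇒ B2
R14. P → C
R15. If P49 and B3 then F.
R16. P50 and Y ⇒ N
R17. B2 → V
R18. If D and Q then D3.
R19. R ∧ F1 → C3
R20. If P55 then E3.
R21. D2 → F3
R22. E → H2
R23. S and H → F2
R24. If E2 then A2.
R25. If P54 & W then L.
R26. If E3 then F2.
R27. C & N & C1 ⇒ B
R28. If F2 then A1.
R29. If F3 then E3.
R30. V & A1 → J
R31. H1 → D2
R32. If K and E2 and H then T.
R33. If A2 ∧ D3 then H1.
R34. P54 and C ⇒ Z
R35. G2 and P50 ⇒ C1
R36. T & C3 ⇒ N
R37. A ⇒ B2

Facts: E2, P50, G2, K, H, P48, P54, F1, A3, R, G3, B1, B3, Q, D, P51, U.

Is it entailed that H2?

Forward chaining from the given facts derives: P, C, D3, C3, A2, T, H1, Z, C1, N, B, D2, P53, F3, E3, F2, A1.
Rules concluding H2: R1 needs H3; R12 needs C2; R22 needs E — none of these are established.

No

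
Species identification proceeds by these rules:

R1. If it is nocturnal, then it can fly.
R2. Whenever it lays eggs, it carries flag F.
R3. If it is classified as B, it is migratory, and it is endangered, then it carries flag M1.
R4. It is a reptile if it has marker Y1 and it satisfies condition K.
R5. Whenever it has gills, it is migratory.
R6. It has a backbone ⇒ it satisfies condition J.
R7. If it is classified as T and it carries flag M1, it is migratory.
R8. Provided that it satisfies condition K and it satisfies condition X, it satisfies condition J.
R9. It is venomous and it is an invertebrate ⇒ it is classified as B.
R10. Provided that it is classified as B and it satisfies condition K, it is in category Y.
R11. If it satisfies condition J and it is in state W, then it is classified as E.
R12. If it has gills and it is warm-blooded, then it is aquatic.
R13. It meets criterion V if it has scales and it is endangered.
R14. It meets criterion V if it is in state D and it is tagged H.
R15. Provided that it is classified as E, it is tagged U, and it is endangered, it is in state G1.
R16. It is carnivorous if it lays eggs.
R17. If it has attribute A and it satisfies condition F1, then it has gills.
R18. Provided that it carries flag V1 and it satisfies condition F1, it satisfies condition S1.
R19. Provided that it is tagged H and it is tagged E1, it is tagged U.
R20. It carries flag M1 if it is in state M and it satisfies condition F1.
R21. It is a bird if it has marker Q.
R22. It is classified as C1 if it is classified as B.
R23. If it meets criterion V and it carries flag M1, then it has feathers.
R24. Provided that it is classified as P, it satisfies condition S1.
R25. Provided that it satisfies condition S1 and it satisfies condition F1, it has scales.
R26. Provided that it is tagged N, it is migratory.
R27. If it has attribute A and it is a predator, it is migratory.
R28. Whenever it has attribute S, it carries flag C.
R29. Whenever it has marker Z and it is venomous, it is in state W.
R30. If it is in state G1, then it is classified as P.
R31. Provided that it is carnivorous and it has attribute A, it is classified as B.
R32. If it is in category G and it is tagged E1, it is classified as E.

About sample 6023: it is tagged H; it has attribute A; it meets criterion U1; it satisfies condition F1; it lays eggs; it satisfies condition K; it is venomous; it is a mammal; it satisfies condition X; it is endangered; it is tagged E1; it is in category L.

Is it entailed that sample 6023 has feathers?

Forward chaining from the given facts derives: carries flag F, satisfies condition J, is carnivorous, has gills, is tagged U, is classified as B, is migratory, is in category Y, is classified as C1, carries flag M1.
The only rule concluding "it has feathers" is R23, which needs "it meets criterion V"; that is never established.

No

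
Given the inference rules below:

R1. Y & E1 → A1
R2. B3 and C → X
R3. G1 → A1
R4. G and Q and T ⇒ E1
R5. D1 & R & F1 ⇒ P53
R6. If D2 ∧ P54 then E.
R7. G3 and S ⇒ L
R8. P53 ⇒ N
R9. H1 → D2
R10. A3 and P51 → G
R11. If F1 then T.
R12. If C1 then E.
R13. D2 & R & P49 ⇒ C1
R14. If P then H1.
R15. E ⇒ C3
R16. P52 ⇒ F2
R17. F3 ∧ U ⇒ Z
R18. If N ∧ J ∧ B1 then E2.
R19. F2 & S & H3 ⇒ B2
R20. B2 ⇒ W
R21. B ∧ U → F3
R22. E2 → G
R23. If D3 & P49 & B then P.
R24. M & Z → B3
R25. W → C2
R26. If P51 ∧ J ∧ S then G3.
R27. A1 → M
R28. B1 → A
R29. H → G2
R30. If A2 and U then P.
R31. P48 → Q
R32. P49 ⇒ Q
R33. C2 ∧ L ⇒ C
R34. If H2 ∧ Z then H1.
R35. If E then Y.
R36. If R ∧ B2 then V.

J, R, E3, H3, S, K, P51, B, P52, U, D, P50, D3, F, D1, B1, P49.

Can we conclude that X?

No

Forward chaining from the given facts derives: F2, B2, W, F3, P, C2, G3, A, Q, V, L, H1, Z, C, D2, C1, E, C3, Y.
The only rule concluding X is R2, which needs B3; that is never established.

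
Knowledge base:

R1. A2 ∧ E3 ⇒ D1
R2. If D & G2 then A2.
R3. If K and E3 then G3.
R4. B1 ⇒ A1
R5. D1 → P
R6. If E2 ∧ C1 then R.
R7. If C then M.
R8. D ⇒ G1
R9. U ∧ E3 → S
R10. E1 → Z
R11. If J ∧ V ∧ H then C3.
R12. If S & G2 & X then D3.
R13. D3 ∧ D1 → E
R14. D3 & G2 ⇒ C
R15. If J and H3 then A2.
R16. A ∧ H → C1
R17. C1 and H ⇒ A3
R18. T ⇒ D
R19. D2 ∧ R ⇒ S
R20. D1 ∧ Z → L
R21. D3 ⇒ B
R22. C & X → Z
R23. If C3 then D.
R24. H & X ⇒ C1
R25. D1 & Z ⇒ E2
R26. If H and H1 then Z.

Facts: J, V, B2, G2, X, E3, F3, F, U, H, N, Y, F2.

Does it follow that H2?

No

Forward chaining from the given facts derives: S, C3, D3, C, B, Z, D, C1, A2, M, G1, A3, D1, P, E, L, E2, R.
No rule has H2 as its conclusion, and it is not among the given facts.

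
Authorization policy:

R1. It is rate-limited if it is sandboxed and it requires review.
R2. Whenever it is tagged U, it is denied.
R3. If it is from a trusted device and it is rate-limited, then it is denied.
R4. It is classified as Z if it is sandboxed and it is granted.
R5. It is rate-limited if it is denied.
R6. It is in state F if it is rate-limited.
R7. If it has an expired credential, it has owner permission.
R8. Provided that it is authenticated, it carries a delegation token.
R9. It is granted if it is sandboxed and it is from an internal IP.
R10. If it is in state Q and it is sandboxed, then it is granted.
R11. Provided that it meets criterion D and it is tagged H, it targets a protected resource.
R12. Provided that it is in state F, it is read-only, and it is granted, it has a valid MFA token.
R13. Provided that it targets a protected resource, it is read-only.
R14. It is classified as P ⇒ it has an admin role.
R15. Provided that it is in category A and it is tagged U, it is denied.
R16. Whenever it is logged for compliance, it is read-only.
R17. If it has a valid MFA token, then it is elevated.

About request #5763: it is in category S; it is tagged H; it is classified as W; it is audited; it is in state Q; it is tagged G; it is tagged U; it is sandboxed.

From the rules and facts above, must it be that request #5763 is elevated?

No

Forward chaining from the given facts derives: is denied, is rate-limited, is in state F, is granted, is classified as Z.
The only rule concluding "it is elevated" is R17, which needs "it has a valid MFA token"; that is never established.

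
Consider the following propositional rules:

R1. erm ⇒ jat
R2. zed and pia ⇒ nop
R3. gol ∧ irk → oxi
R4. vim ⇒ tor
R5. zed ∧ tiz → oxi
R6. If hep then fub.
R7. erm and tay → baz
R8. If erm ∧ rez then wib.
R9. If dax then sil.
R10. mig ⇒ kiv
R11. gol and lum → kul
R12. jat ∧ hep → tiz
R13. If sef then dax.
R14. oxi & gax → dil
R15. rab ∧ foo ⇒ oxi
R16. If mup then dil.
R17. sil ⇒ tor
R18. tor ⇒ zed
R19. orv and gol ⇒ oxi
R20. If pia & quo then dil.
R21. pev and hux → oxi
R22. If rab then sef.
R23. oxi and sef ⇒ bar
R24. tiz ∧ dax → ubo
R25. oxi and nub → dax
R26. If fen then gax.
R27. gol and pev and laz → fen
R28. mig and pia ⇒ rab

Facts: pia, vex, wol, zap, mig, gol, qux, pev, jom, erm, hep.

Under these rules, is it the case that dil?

No

Forward chaining from the given facts derives: jat, fub, kiv, tiz, rab, sef, dax, ubo, sil, tor, zed, nop, oxi, bar.
Rules concluding dil: R14 needs gax; R16 needs mup; R20 needs quo — none of these are established.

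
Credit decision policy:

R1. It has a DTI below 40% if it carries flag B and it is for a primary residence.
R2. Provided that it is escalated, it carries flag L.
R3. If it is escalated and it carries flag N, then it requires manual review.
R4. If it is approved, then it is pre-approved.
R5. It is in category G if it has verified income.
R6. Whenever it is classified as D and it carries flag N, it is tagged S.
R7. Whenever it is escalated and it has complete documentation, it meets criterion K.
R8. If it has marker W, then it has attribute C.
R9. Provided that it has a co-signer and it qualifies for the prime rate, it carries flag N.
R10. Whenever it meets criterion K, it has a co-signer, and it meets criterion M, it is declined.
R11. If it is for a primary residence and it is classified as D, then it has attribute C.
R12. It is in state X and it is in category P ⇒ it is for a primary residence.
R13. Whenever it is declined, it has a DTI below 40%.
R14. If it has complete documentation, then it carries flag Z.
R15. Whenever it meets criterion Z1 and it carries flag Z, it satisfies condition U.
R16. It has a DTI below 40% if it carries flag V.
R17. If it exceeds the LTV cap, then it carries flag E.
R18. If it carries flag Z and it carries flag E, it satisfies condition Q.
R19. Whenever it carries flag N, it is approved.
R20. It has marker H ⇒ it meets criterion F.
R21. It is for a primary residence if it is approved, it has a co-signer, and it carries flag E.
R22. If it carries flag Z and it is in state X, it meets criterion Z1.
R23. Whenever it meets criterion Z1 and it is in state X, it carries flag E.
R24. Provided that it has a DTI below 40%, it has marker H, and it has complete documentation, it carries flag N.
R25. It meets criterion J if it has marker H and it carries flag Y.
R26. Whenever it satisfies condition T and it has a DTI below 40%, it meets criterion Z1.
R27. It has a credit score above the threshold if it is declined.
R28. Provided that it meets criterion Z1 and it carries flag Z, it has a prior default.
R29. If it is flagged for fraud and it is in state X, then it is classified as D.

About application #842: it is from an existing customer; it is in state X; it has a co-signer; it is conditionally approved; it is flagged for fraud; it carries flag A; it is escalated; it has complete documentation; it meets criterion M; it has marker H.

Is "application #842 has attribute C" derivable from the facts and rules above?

By R7 (it is escalated, it has complete documentation): it meets criterion K.
By R10 (it meets criterion K, it has a co-signer, it meets criterion M): it is declined.
By R13 (it is declined): it has a DTI below 40%.
By R14 (it has complete documentation): it carries flag Z.
By R22 (it carries flag Z, it is in state X): it meets criterion Z1.
By R23 (it meets criterion Z1, it is in state X): it carries flag E.
By R24 (it has a DTI below 40%, it has marker H, it has complete documentation): it carries flag N.
By R29 (it is flagged for fraud, it is in state X): it is classified as D.
By R19 (it carries flag N): it is approved.
By R21 (it is approved, it has a co-signer, it carries flag E): it is for a primary residence.
By R11 (it is for a primary residence, it is classified as D): it has attribute C.

Yes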